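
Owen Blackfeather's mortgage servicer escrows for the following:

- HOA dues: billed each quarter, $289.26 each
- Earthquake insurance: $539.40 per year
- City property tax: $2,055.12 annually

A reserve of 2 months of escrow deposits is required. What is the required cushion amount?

$625.26

HOA dues: $289.26 × 4 = $1,157.04 per year
Earthquake insurance: $539.40 per year
City property tax: $2,055.12 per year
Yearly total = $1,157.04 + $539.40 + $2,055.12 = $3,751.56
Monthly escrow = $3,751.56 ÷ 12 = $312.63
Required cushion = 2 × $312.63 = $625.26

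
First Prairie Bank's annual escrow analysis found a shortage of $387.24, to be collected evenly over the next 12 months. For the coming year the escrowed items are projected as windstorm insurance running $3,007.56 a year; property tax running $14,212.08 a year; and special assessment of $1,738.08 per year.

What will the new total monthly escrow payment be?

Windstorm insurance — $3,007.56 annually
Property tax — $14,212.08 annually
Special assessment — $1,738.08 annually
Yearly total = $3,007.56 + $14,212.08 + $1,738.08 = $18,957.72
Monthly escrow = $18,957.72 / 12 = $1,579.81
Shortage per month = $387.24 / 12 = $32.27
New monthly escrow = $1,579.81 + $32.27 = $1,612.08

$1,612.08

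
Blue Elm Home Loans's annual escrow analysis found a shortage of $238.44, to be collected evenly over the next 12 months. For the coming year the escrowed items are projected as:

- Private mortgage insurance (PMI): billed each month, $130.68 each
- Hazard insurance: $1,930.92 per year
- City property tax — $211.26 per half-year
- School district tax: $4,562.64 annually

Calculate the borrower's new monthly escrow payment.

Private mortgage insurance (PMI): $130.68 × 12 = $1,568.16/yr
Hazard insurance: $1,930.92/yr
City property tax: $211.26 × 2 = $422.52/yr
School district tax: $4,562.64/yr
Total annual escrow = $1,568.16 + $1,930.92 + $422.52 + $4,562.64 = $8,484.24
Monthly escrow = $8,484.24 ÷ 12 = $707.02
Monthly shortage recovery: $238.44 / 12 = $19.87
New monthly escrow = $707.02 + $19.87 = $726.89

$726.89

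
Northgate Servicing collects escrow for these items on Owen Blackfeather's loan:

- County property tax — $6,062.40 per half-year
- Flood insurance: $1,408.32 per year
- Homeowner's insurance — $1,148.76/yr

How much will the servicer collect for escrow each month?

$1,223.49

County property tax: $6,062.40 × 2 = $12,124.80 per year
Flood insurance: $1,408.32 per year
Homeowner's insurance: $1,148.76 per year
Yearly total = $14,681.88
Per month = $14,681.88 ÷ 12 = $1,223.49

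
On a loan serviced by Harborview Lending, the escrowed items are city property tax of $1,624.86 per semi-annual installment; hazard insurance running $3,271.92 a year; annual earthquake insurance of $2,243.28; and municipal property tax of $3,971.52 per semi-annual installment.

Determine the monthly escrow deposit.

$1,392.33

City property tax: $1,624.86 × 2 = $3,249.72/yr
Hazard insurance: $3,271.92/yr
Earthquake insurance: $2,243.28/yr
Municipal property tax: $3,971.52 × 2 = $7,943.04/yr
Annual escrow total = $3,249.72 + $3,271.92 + $2,243.28 + $7,943.04 = $16,707.96
Monthly escrow = $16,707.96 / 12 = $1,392.33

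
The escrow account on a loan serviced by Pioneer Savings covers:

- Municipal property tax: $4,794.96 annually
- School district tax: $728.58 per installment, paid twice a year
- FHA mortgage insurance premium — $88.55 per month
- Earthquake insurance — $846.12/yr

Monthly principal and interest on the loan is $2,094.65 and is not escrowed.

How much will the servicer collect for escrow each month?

Municipal property tax — $4,794.96 per year
School district tax — $728.58 × 2 = $1,457.16 per year
FHA mortgage insurance premium — $88.55 × 12 = $1,062.60 per year
Earthquake insurance — $846.12 per year
Annual escrow total = $8,160.84
Per month = $8,160.84 ÷ 12 = $680.07

$680.07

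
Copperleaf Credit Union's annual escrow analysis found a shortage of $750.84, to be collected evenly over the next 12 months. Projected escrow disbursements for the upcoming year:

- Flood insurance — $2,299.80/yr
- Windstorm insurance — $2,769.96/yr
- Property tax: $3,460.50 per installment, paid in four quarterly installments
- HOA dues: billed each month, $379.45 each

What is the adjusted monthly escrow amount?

$2,018.00

Flood insurance — $2,299.80
Windstorm insurance — $2,769.96
Property tax — $3,460.50 × 4 = $13,842.00
HOA dues — $379.45 × 12 = $4,553.40
Yearly total = $23,465.16
Monthly = $23,465.16 / 12 = $1,955.43
Shortage spread = $750.84 ÷ 12 = $62.57/mo
New monthly escrow = $1,955.43 + $62.57 = $2,018.00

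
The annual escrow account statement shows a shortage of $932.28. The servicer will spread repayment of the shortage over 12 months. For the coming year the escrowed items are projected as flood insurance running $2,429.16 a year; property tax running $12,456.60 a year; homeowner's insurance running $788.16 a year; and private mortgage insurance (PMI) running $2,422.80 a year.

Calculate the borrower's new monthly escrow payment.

$1,585.75

Flood insurance: $2,429.16
Property tax: $12,456.60
Homeowner's insurance: $788.16
Private mortgage insurance (PMI): $2,422.80
Yearly total = $18,096.72
Per month = $18,096.72 ÷ 12 = $1,508.06
Shortage per month = $932.28 / 12 = $77.69
New monthly escrow = $1,508.06 + $77.69 = $1,585.75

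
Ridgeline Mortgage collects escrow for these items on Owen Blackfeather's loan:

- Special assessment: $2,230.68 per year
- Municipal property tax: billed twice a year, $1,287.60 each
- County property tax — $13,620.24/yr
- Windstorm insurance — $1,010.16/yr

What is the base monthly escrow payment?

Special assessment — $2,230.68/yr
Municipal property tax — $1,287.60 × 2 = $2,575.20/yr
County property tax — $13,620.24/yr
Windstorm insurance — $1,010.16/yr
Annual escrow total = $19,436.28
Monthly escrow = $19,436.28 / 12 = $1,619.69

$1,619.69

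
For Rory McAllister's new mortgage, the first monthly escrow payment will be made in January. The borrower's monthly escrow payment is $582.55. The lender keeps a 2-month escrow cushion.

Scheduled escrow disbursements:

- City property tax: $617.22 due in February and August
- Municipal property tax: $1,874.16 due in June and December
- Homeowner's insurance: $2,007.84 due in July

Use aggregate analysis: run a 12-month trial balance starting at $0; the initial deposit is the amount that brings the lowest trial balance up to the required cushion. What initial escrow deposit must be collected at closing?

Cushion = 2 × $582.55 = $1,165.10
Trial balance (start $0, +$582.55 each month, − disbursements):
  Jan: +$582.55 → $582.55
  Feb: +$582.55 − $617.22 → $547.88
  Mar: +$582.55 → $1,130.43
  Apr: +$582.55 → $1,712.98
  May: +$582.55 → $2,295.53
  Jun: +$582.55 − $1,874.16 → $1,003.92
  Jul: +$582.55 − $2,007.84 → -$421.37
  Aug: +$582.55 − $617.22 → -$456.04
  Sep: +$582.55 → $126.51
  Oct: +$582.55 → $709.06
  Nov: +$582.55 → $1,291.61
  Dec: +$582.55 − $1,874.16 → $0.00
Lowest trial balance = -$456.04 (Aug)
Initial deposit = cushion − low point = $1,165.10 − (-$456.04) = $1,621.14

$1,621.14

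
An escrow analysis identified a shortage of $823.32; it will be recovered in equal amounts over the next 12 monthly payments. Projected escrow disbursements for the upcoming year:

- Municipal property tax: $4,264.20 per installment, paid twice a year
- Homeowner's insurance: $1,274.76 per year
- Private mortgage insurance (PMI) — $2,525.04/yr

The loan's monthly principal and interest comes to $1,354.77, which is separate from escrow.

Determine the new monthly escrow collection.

Municipal property tax: $4,264.20 × 2 = $8,528.40 annually
Homeowner's insurance: $1,274.76 annually
Private mortgage insurance (PMI): $2,525.04 annually
Annual escrow total = $12,328.20
Monthly escrow = $12,328.20 / 12 = $1,027.35
Monthly shortage recovery: $823.32 ÷ 12 = $68.61
Adjusted monthly = $1,027.35 + $68.61 = $1,095.96

$1,095.96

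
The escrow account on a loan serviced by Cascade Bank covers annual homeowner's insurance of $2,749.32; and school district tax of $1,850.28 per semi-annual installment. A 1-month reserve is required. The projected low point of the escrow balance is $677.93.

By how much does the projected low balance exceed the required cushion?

Homeowner's insurance: $2,749.32 per year
School district tax: $1,850.28 × 2 = $3,700.56 per year
Combined annual = $2,749.32 + $3,700.56 = $6,449.88
Per month = $6,449.88 ÷ 12 = $537.49
Required cushion = 1 × $537.49 = $537.49
Excess over cushion: $677.93 − $537.49 = $140.44

$140.44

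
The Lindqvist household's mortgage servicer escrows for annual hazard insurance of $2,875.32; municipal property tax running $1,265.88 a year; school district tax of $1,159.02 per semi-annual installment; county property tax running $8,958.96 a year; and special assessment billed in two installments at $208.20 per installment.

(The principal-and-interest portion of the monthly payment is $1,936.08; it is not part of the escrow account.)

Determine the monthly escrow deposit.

$1,319.55

Hazard insurance: $2,875.32/yr
Municipal property tax: $1,265.88/yr
School district tax: $1,159.02 × 2 = $2,318.04/yr
County property tax: $8,958.96/yr
Special assessment: $208.20 × 2 = $416.40/yr
Yearly total = $15,834.60
Monthly = $15,834.60 / 12 = $1,319.55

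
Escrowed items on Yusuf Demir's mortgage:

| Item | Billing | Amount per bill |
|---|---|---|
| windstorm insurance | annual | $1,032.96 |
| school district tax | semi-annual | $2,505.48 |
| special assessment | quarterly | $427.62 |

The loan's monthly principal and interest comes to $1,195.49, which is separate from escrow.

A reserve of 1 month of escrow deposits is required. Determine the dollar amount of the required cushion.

Windstorm insurance: $1,032.96
School district tax: $2,505.48 × 2 = $5,010.96
Special assessment: $427.62 × 4 = $1,710.48
Total per year = $7,754.40
Monthly escrow = $7,754.40 ÷ 12 = $646.20
Reserve = 1 × $646.20 = $646.20

$646.20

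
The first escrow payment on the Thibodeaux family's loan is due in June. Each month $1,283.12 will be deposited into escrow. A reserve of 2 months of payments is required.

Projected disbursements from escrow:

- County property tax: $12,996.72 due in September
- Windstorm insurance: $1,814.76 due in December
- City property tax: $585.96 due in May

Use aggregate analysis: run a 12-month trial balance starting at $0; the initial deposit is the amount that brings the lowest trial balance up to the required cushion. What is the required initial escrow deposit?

Cushion = 2 × $1,283.12 = $2,566.24
Trial balance (start $0, +$1,283.12 each month, − disbursements):
  Jun: +$1,283.12 → $1,283.12
  Jul: +$1,283.12 → $2,566.24
  Aug: +$1,283.12 → $3,849.36
  Sep: +$1,283.12 − $12,996.72 → -$7,864.24
  Oct: +$1,283.12 → -$6,581.12
  Nov: +$1,283.12 → -$5,298.00
  Dec: +$1,283.12 − $1,814.76 → -$5,829.64
  Jan: +$1,283.12 → -$4,546.52
  Feb: +$1,283.12 → -$3,263.40
  Mar: +$1,283.12 → -$1,980.28
  Apr: +$1,283.12 → -$697.16
  May: +$1,283.12 − $585.96 → $0.00
Lowest trial balance = -$7,864.24 (Sep)
Initial deposit = cushion − low point = $2,566.24 − (-$7,864.24) = $10,430.48

$10,430.48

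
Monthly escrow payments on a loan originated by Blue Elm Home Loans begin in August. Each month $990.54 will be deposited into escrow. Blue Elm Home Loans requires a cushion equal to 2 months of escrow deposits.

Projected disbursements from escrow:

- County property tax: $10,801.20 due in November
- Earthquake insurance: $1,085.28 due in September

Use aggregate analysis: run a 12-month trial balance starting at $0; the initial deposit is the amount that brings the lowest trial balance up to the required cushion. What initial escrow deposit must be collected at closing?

$9,905.40

Cushion = 2 × $990.54 = $1,981.08
Trial balance (start $0, +$990.54 each month, − disbursements):
  Aug: +$990.54 → $990.54
  Sep: +$990.54 − $1,085.28 → $895.80
  Oct: +$990.54 → $1,886.34
  Nov: +$990.54 − $10,801.20 → -$7,924.32
  Dec: +$990.54 → -$6,933.78
  Jan: +$990.54 → -$5,943.24
  Feb: +$990.54 → -$4,952.70
  Mar: +$990.54 → -$3,962.16
  Apr: +$990.54 → -$2,971.62
  May: +$990.54 → -$1,981.08
  Jun: +$990.54 → -$990.54
  Jul: +$990.54 → $0.00
Lowest trial balance = -$7,924.32 (Nov)
Initial deposit = cushion − low point = $1,981.08 − (-$7,924.32) = $9,905.40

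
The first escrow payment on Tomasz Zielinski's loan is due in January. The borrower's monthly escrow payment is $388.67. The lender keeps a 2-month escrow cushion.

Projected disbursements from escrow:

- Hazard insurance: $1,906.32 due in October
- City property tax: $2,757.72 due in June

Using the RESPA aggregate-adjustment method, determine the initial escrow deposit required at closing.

$1,554.68

Cushion = 2 × $388.67 = $777.34
Trial balance (start $0, +$388.67 each month, − disbursements):
  Jan: +$388.67 → $388.67
  Feb: +$388.67 → $777.34
  Mar: +$388.67 → $1,166.01
  Apr: +$388.67 → $1,554.68
  May: +$388.67 → $1,943.35
  Jun: +$388.67 − $2,757.72 → -$425.70
  Jul: +$388.67 → -$37.03
  Aug: +$388.67 → $351.64
  Sep: +$388.67 → $740.31
  Oct: +$388.67 − $1,906.32 → -$777.34
  Nov: +$388.67 → -$388.67
  Dec: +$388.67 → $0.00
Lowest trial balance = -$777.34 (Oct)
Initial deposit = cushion − low point = $777.34 − (-$777.34) = $1,554.68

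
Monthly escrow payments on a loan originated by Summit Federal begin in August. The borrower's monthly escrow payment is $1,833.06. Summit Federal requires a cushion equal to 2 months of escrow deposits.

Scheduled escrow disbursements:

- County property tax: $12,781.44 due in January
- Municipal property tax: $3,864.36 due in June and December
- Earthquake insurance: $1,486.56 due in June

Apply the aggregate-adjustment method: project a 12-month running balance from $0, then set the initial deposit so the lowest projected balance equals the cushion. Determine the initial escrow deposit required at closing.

Cushion = 2 × $1,833.06 = $3,666.12
Trial balance (start $0, +$1,833.06 each month, − disbursements):
  Aug: +$1,833.06 → $1,833.06
  Sep: +$1,833.06 → $3,666.12
  Oct: +$1,833.06 → $5,499.18
  Nov: +$1,833.06 → $7,332.24
  Dec: +$1,833.06 − $3,864.36 → $5,300.94
  Jan: +$1,833.06 − $12,781.44 → -$5,647.44
  Feb: +$1,833.06 → -$3,814.38
  Mar: +$1,833.06 → -$1,981.32
  Apr: +$1,833.06 → -$148.26
  May: +$1,833.06 → $1,684.80
  Jun: +$1,833.06 − $5,350.92 → -$1,833.06
  Jul: +$1,833.06 → $0.00
Lowest trial balance = -$5,647.44 (Jan)
Initial deposit = cushion − low point = $3,666.12 − (-$5,647.44) = $9,313.56

$9,313.56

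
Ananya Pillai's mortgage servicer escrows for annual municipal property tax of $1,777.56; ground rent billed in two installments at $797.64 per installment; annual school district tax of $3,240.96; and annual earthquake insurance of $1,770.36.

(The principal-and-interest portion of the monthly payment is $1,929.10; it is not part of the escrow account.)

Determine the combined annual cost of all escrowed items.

$8,384.16

Municipal property tax = $1,777.56/yr
Ground rent = $797.64 × 2 = $1,595.28/yr
School district tax = $3,240.96/yr
Earthquake insurance = $1,770.36/yr
Combined annual = $1,777.56 + $1,595.28 + $3,240.96 + $1,770.36 = $8,384.16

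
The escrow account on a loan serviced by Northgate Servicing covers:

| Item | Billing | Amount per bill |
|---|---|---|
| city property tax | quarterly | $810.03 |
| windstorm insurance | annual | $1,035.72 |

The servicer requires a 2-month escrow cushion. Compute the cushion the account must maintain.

City property tax — $810.03 × 4 = $3,240.12/yr
Windstorm insurance — $1,035.72/yr
Annual escrow total = $3,240.12 + $1,035.72 = $4,275.84
Per month = $4,275.84 / 12 = $356.32
Cushion = 2 × $356.32 = $712.64

$712.64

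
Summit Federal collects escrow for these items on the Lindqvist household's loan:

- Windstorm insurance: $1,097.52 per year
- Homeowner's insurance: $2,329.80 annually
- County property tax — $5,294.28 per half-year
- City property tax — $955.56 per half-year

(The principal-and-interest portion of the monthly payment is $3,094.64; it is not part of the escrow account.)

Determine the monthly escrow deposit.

Windstorm insurance — $1,097.52 annually
Homeowner's insurance — $2,329.80 annually
County property tax — $5,294.28 × 2 = $10,588.56 annually
City property tax — $955.56 × 2 = $1,911.12 annually
Combined annual = $1,097.52 + $2,329.80 + $10,588.56 + $1,911.12 = $15,927.00
Base monthly escrow = $15,927.00 ÷ 12 = $1,327.25

$1,327.25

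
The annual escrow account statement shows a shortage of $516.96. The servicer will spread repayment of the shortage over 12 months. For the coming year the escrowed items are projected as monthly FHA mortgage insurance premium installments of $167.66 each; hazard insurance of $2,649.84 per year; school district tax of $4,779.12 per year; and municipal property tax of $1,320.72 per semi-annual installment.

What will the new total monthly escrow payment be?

FHA mortgage insurance premium: $167.66 × 12 = $2,011.92
Hazard insurance: $2,649.84
School district tax: $4,779.12
Municipal property tax: $1,320.72 × 2 = $2,641.44
Total annual escrow = $2,011.92 + $2,649.84 + $4,779.12 + $2,641.44 = $12,082.32
Monthly = $12,082.32 ÷ 12 = $1,006.86
Monthly shortage recovery: $516.96 ÷ 12 = $43.08
New monthly escrow = $1,006.86 + $43.08 = $1,049.94

$1,049.94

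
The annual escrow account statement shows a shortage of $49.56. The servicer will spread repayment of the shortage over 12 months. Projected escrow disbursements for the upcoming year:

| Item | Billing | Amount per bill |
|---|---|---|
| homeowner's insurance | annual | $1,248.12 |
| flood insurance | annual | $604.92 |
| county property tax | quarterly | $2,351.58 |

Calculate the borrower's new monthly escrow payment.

$942.41

Homeowner's insurance — $1,248.12/yr
Flood insurance — $604.92/yr
County property tax — $2,351.58 × 4 = $9,406.32/yr
Annual escrow total = $11,259.36
Monthly escrow = $11,259.36 / 12 = $938.28
Shortage per month = $49.56 / 12 = $4.13
Adjusted monthly = $938.28 + $4.13 = $942.41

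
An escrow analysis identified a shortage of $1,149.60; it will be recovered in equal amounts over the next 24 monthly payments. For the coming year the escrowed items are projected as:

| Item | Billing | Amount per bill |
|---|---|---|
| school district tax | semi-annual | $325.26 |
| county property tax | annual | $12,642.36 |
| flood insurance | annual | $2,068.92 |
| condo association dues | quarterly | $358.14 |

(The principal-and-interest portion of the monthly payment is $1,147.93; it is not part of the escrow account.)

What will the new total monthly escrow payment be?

$1,447.43

School district tax = $325.26 × 2 = $650.52
County property tax = $12,642.36
Flood insurance = $2,068.92
Condo association dues = $358.14 × 4 = $1,432.56
Combined annual = $650.52 + $12,642.36 + $2,068.92 + $1,432.56 = $16,794.36
Base monthly escrow = $16,794.36 / 12 = $1,399.53
Shortage per month = $1,149.60 / 24 = $47.90
New monthly escrow = $1,399.53 + $47.90 = $1,447.43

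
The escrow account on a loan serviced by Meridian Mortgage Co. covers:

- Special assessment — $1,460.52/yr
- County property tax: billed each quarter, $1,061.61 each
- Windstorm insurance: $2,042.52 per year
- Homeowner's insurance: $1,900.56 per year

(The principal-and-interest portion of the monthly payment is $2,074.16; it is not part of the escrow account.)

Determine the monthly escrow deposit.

Special assessment — $1,460.52 per year
County property tax — $1,061.61 × 4 = $4,246.44 per year
Windstorm insurance — $2,042.52 per year
Homeowner's insurance — $1,900.56 per year
Yearly total = $9,650.04
Monthly escrow = $9,650.04 ÷ 12 = $804.17

$804.17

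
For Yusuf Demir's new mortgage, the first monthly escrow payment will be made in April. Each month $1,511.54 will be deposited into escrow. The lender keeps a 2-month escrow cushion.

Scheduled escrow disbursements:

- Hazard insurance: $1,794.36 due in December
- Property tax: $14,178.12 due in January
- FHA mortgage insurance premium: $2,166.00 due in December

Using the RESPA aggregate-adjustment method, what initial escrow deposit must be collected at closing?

Cushion = 2 × $1,511.54 = $3,023.08
Trial balance (start $0, +$1,511.54 each month, − disbursements):
  Apr: +$1,511.54 → $1,511.54
  May: +$1,511.54 → $3,023.08
  Jun: +$1,511.54 → $4,534.62
  Jul: +$1,511.54 → $6,046.16
  Aug: +$1,511.54 → $7,557.70
  Sep: +$1,511.54 → $9,069.24
  Oct: +$1,511.54 → $10,580.78
  Nov: +$1,511.54 → $12,092.32
  Dec: +$1,511.54 − $3,960.36 → $9,643.50
  Jan: +$1,511.54 − $14,178.12 → -$3,023.08
  Feb: +$1,511.54 → -$1,511.54
  Mar: +$1,511.54 → $0.00
Lowest trial balance = -$3,023.08 (Jan)
Initial deposit = cushion − low point = $3,023.08 − (-$3,023.08) = $6,046.16

$6,046.16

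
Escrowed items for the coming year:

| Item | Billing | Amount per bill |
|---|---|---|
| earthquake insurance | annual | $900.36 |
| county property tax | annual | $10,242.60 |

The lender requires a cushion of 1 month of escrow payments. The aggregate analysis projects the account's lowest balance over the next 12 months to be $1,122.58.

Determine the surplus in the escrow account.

$194.00

Earthquake insurance: $900.36/yr
County property tax: $10,242.60/yr
Annual escrow total = $11,142.96
Base monthly escrow = $11,142.96 ÷ 12 = $928.58
Required cushion = 1 × $928.58 = $928.58
Excess over cushion: $1,122.58 − $928.58 = $194.00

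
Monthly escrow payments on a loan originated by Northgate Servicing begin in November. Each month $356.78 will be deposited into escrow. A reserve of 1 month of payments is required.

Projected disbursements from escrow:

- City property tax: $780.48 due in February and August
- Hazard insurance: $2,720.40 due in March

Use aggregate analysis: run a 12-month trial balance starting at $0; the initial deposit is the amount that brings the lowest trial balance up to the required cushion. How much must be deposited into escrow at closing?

$2,073.76

Cushion = 1 × $356.78 = $356.78
Trial balance (start $0, +$356.78 each month, − disbursements):
  Nov: +$356.78 → $356.78
  Dec: +$356.78 → $713.56
  Jan: +$356.78 → $1,070.34
  Feb: +$356.78 − $780.48 → $646.64
  Mar: +$356.78 − $2,720.40 → -$1,716.98
  Apr: +$356.78 → -$1,360.20
  May: +$356.78 → -$1,003.42
  Jun: +$356.78 → -$646.64
  Jul: +$356.78 → -$289.86
  Aug: +$356.78 − $780.48 → -$713.56
  Sep: +$356.78 → -$356.78
  Oct: +$356.78 → $0.00
Lowest trial balance = -$1,716.98 (Mar)
Initial deposit = cushion − low point = $356.78 − (-$1,716.98) = $2,073.76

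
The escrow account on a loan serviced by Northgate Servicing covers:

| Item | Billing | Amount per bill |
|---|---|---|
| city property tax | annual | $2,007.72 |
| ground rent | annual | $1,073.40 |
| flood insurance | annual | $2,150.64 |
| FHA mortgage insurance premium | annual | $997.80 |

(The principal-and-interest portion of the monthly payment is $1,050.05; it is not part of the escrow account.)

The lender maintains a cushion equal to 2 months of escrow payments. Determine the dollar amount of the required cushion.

$1,038.26

City property tax — $2,007.72/yr
Ground rent — $1,073.40/yr
Flood insurance — $2,150.64/yr
FHA mortgage insurance premium — $997.80/yr
Combined annual = $6,229.56
Monthly = $6,229.56 ÷ 12 = $519.13
Reserve = 2 × $519.13 = $1,038.26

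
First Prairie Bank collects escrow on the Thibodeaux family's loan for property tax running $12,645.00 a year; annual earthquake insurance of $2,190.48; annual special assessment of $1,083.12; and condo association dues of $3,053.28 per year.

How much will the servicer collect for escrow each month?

$1,580.99

Property tax: $12,645.00
Earthquake insurance: $2,190.48
Special assessment: $1,083.12
Condo association dues: $3,053.28
Combined annual = $12,645.00 + $2,190.48 + $1,083.12 + $3,053.28 = $18,971.88
Base monthly escrow = $18,971.88 ÷ 12 = $1,580.99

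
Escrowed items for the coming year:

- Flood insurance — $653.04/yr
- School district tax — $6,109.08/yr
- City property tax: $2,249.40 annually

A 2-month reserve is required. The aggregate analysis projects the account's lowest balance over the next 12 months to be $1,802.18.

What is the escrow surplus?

$300.26

Flood insurance = $653.04 per year
School district tax = $6,109.08 per year
City property tax = $2,249.40 per year
Combined annual = $653.04 + $6,109.08 + $2,249.40 = $9,011.52
Monthly escrow = $9,011.52 / 12 = $750.96
Cushion = 2 × $750.96 = $1,501.92
Surplus = $1,802.18 − $1,501.92 = $300.26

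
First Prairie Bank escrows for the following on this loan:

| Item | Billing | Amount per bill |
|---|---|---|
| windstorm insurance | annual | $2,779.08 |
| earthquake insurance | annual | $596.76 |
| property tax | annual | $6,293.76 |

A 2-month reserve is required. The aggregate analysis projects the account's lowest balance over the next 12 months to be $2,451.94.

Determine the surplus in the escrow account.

Windstorm insurance: $2,779.08/yr
Earthquake insurance: $596.76/yr
Property tax: $6,293.76/yr
Yearly total = $2,779.08 + $596.76 + $6,293.76 = $9,669.60
Monthly escrow = $9,669.60 / 12 = $805.80
Required cushion = 2 × $805.80 = $1,611.60
Excess over cushion: $2,451.94 − $1,611.60 = $840.34

$840.34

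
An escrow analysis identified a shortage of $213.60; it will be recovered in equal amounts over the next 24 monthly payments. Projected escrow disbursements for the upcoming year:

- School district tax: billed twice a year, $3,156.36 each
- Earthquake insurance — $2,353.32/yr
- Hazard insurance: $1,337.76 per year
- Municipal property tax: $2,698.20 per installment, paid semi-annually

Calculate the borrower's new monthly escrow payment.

School district tax = $3,156.36 × 2 = $6,312.72
Earthquake insurance = $2,353.32
Hazard insurance = $1,337.76
Municipal property tax = $2,698.20 × 2 = $5,396.40
Combined annual = $6,312.72 + $2,353.32 + $1,337.76 + $5,396.40 = $15,400.20
Per month = $15,400.20 ÷ 12 = $1,283.35
Shortage per month = $213.60 / 24 = $8.90
New monthly escrow = $1,283.35 + $8.90 = $1,292.25

$1,292.25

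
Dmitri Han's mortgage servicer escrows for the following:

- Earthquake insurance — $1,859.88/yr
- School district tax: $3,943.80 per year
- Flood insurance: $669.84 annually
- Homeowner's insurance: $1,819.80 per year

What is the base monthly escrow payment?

Earthquake insurance: $1,859.88
School district tax: $3,943.80
Flood insurance: $669.84
Homeowner's insurance: $1,819.80
Total per year = $1,859.88 + $3,943.80 + $669.84 + $1,819.80 = $8,293.32
Monthly escrow = $8,293.32 ÷ 12 = $691.11

$691.11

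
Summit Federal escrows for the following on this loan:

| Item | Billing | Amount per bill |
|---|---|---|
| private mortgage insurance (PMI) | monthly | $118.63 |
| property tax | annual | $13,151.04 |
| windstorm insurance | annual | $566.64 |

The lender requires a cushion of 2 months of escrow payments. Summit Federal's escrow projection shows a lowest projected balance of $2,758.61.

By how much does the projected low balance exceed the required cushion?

Private mortgage insurance (PMI) — $118.63 × 12 = $1,423.56
Property tax — $13,151.04
Windstorm insurance — $566.64
Total annual escrow = $15,141.24
Per month = $15,141.24 ÷ 12 = $1,261.77
Required cushion = 2 × $1,261.77 = $2,523.54
Excess over cushion: $2,758.61 − $2,523.54 = $235.07

$235.07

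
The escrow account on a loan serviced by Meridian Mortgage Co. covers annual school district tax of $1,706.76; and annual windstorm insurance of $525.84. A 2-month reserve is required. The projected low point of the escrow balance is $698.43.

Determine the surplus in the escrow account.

$326.33

School district tax = $1,706.76
Windstorm insurance = $525.84
Yearly total = $2,232.60
Monthly = $2,232.60 ÷ 12 = $186.05
Cushion = 2 × $186.05 = $372.10
Surplus = $698.43 − $372.10 = $326.33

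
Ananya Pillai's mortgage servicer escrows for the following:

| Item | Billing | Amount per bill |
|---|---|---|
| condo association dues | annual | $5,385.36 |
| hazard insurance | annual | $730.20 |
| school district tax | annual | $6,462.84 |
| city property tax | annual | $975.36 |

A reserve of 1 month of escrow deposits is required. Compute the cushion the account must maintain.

$1,129.48

Condo association dues = $5,385.36 per year
Hazard insurance = $730.20 per year
School district tax = $6,462.84 per year
City property tax = $975.36 per year
Total per year = $13,553.76
Per month = $13,553.76 / 12 = $1,129.48
Required cushion = 1 × $1,129.48 = $1,129.48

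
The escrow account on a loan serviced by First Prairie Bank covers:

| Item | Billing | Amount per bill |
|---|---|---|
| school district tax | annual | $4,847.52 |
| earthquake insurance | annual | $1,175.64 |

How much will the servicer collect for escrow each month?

$501.93

School district tax = $4,847.52 annually
Earthquake insurance = $1,175.64 annually
Annual escrow total = $6,023.16
Monthly escrow = $6,023.16 ÷ 12 = $501.93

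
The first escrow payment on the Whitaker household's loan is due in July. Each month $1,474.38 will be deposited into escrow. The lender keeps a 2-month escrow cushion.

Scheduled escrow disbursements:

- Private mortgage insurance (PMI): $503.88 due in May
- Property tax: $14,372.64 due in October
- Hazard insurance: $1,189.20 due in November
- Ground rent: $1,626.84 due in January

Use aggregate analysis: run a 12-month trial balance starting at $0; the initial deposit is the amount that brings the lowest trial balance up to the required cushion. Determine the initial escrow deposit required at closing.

$11,423.88

Cushion = 2 × $1,474.38 = $2,948.76
Trial balance (start $0, +$1,474.38 each month, − disbursements):
  Jul: +$1,474.38 → $1,474.38
  Aug: +$1,474.38 → $2,948.76
  Sep: +$1,474.38 → $4,423.14
  Oct: +$1,474.38 − $14,372.64 → -$8,475.12
  Nov: +$1,474.38 − $1,189.20 → -$8,189.94
  Dec: +$1,474.38 → -$6,715.56
  Jan: +$1,474.38 − $1,626.84 → -$6,868.02
  Feb: +$1,474.38 → -$5,393.64
  Mar: +$1,474.38 → -$3,919.26
  Apr: +$1,474.38 → -$2,444.88
  May: +$1,474.38 − $503.88 → -$1,474.38
  Jun: +$1,474.38 → $0.00
Lowest trial balance = -$8,475.12 (Oct)
Initial deposit = cushion − low point = $2,948.76 − (-$8,475.12) = $11,423.88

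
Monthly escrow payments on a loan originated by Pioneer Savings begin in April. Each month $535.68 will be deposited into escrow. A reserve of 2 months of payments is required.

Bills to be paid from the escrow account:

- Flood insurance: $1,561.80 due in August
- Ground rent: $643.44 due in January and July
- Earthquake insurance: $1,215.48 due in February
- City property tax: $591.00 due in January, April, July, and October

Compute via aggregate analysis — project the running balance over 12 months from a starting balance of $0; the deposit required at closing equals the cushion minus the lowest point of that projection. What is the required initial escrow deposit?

Cushion = 2 × $535.68 = $1,071.36
Trial balance (start $0, +$535.68 each month, − disbursements):
  Apr: +$535.68 − $591.00 → -$55.32
  May: +$535.68 → $480.36
  Jun: +$535.68 → $1,016.04
  Jul: +$535.68 − $1,234.44 → $317.28
  Aug: +$535.68 − $1,561.80 → -$708.84
  Sep: +$535.68 → -$173.16
  Oct: +$535.68 − $591.00 → -$228.48
  Nov: +$535.68 → $307.20
  Dec: +$535.68 → $842.88
  Jan: +$535.68 − $1,234.44 → $144.12
  Feb: +$535.68 − $1,215.48 → -$535.68
  Mar: +$535.68 → $0.00
Lowest trial balance = -$708.84 (Aug)
Initial deposit = cushion − low point = $1,071.36 − (-$708.84) = $1,780.20

$1,780.20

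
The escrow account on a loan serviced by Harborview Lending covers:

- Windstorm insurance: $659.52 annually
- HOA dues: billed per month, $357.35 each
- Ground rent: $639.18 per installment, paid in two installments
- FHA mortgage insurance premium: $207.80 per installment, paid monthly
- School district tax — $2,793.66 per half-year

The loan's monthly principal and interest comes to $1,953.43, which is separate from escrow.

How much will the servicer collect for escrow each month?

$1,192.25

Windstorm insurance: $659.52 per year
HOA dues: $357.35 × 12 = $4,288.20 per year
Ground rent: $639.18 × 2 = $1,278.36 per year
FHA mortgage insurance premium: $207.80 × 12 = $2,493.60 per year
School district tax: $2,793.66 × 2 = $5,587.32 per year
Yearly total = $14,307.00
Base monthly escrow = $14,307.00 ÷ 12 = $1,192.25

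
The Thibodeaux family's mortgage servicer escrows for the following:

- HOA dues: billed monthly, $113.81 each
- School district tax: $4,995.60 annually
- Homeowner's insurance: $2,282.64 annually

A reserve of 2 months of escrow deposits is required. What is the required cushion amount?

HOA dues: $113.81 × 12 = $1,365.72
School district tax: $4,995.60
Homeowner's insurance: $2,282.64
Combined annual = $1,365.72 + $4,995.60 + $2,282.64 = $8,643.96
Base monthly escrow = $8,643.96 / 12 = $720.33
Cushion = 2 × $720.33 = $1,440.66

$1,440.66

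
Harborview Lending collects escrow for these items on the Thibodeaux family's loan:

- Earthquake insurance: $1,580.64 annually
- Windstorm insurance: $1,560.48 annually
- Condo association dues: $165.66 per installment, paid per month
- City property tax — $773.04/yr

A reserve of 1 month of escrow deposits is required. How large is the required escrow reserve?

$491.84

Earthquake insurance: $1,580.64/yr
Windstorm insurance: $1,560.48/yr
Condo association dues: $165.66 × 12 = $1,987.92/yr
City property tax: $773.04/yr
Total annual escrow = $1,580.64 + $1,560.48 + $1,987.92 + $773.04 = $5,902.08
Per month = $5,902.08 / 12 = $491.84
Reserve = 1 × $491.84 = $491.84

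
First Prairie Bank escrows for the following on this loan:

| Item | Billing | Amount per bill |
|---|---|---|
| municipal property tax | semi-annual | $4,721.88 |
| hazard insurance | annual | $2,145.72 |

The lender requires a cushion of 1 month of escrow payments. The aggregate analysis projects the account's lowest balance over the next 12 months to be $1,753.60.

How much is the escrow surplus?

Municipal property tax — $4,721.88 × 2 = $9,443.76
Hazard insurance — $2,145.72
Total annual escrow = $9,443.76 + $2,145.72 = $11,589.48
Base monthly escrow = $11,589.48 ÷ 12 = $965.79
Required reserve = 1 × $965.79 = $965.79
Excess over cushion: $1,753.60 − $965.79 = $787.81

$787.81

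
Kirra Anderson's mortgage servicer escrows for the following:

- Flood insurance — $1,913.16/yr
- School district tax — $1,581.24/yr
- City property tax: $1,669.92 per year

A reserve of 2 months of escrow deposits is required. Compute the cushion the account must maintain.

Flood insurance: $1,913.16/yr
School district tax: $1,581.24/yr
City property tax: $1,669.92/yr
Annual escrow total = $1,913.16 + $1,581.24 + $1,669.92 = $5,164.32
Per month = $5,164.32 ÷ 12 = $430.36
Required cushion = 2 × $430.36 = $860.72

$860.72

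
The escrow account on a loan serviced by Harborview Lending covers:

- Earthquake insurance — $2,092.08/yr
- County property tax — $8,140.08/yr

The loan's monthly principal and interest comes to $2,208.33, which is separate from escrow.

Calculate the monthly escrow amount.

Earthquake insurance = $2,092.08 annually
County property tax = $8,140.08 annually
Total annual escrow = $2,092.08 + $8,140.08 = $10,232.16
Base monthly escrow = $10,232.16 / 12 = $852.68

$852.68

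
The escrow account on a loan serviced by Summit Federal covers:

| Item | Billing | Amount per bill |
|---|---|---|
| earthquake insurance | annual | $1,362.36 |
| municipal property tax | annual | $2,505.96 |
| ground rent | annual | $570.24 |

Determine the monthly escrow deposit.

Earthquake insurance — $1,362.36 per year
Municipal property tax — $2,505.96 per year
Ground rent — $570.24 per year
Combined annual = $4,438.56
Monthly = $4,438.56 ÷ 12 = $369.88

$369.88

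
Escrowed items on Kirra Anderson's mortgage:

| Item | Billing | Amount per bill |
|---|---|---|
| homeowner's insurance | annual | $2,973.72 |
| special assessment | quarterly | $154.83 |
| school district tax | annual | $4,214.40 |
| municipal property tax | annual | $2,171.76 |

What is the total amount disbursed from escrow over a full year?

$9,979.20

Homeowner's insurance — $2,973.72/yr
Special assessment — $154.83 × 4 = $619.32/yr
School district tax — $4,214.40/yr
Municipal property tax — $2,171.76/yr
Total per year = $2,973.72 + $619.32 + $4,214.40 + $2,171.76 = $9,979.20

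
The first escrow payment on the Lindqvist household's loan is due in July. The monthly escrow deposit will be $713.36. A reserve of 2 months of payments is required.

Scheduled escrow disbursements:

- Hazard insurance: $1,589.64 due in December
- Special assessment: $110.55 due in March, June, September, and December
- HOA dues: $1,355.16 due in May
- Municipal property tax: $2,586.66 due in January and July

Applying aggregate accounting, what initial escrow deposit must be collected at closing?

Cushion = 2 × $713.36 = $1,426.72
Trial balance (start $0, +$713.36 each month, − disbursements):
  Jul: +$713.36 − $2,586.66 → -$1,873.30
  Aug: +$713.36 → -$1,159.94
  Sep: +$713.36 − $110.55 → -$557.13
  Oct: +$713.36 → $156.23
  Nov: +$713.36 → $869.59
  Dec: +$713.36 − $1,700.19 → -$117.24
  Jan: +$713.36 − $2,586.66 → -$1,990.54
  Feb: +$713.36 → -$1,277.18
  Mar: +$713.36 − $110.55 → -$674.37
  Apr: +$713.36 → $38.99
  May: +$713.36 − $1,355.16 → -$602.81
  Jun: +$713.36 − $110.55 → $0.00
Lowest trial balance = -$1,990.54 (Jan)
Initial deposit = cushion − low point = $1,426.72 − (-$1,990.54) = $3,417.26

$3,417.26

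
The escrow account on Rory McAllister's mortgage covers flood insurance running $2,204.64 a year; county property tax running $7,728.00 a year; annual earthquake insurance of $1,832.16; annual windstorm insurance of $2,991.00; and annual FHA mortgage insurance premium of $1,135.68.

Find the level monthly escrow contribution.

Flood insurance: $2,204.64
County property tax: $7,728.00
Earthquake insurance: $1,832.16
Windstorm insurance: $2,991.00
FHA mortgage insurance premium: $1,135.68
Annual escrow total = $2,204.64 + $7,728.00 + $1,832.16 + $2,991.00 + $1,135.68 = $15,891.48
Monthly escrow = $15,891.48 ÷ 12 = $1,324.29

$1,324.29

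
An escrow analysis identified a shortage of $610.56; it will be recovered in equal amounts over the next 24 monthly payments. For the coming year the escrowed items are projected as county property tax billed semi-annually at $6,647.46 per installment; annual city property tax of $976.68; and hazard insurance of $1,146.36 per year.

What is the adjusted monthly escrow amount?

$1,310.27

County property tax — $6,647.46 × 2 = $13,294.92 annually
City property tax — $976.68 annually
Hazard insurance — $1,146.36 annually
Total per year = $15,417.96
Per month = $15,417.96 / 12 = $1,284.83
Monthly shortage recovery: $610.56 ÷ 24 = $25.44
New monthly escrow = $1,284.83 + $25.44 = $1,310.27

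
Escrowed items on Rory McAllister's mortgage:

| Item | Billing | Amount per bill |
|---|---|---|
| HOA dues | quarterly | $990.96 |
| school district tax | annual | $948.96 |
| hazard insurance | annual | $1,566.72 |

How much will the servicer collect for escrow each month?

HOA dues = $990.96 × 4 = $3,963.84/yr
School district tax = $948.96/yr
Hazard insurance = $1,566.72/yr
Combined annual = $6,479.52
Base monthly escrow = $6,479.52 ÷ 12 = $539.96

$539.96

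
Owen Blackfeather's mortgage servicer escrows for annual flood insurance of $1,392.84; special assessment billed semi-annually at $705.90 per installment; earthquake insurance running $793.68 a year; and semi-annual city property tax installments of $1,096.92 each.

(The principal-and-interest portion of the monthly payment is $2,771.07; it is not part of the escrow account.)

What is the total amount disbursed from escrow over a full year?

Flood insurance — $1,392.84/yr
Special assessment — $705.90 × 2 = $1,411.80/yr
Earthquake insurance — $793.68/yr
City property tax — $1,096.92 × 2 = $2,193.84/yr
Annual escrow total = $1,392.84 + $1,411.80 + $793.68 + $2,193.84 = $5,792.16

$5,792.16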